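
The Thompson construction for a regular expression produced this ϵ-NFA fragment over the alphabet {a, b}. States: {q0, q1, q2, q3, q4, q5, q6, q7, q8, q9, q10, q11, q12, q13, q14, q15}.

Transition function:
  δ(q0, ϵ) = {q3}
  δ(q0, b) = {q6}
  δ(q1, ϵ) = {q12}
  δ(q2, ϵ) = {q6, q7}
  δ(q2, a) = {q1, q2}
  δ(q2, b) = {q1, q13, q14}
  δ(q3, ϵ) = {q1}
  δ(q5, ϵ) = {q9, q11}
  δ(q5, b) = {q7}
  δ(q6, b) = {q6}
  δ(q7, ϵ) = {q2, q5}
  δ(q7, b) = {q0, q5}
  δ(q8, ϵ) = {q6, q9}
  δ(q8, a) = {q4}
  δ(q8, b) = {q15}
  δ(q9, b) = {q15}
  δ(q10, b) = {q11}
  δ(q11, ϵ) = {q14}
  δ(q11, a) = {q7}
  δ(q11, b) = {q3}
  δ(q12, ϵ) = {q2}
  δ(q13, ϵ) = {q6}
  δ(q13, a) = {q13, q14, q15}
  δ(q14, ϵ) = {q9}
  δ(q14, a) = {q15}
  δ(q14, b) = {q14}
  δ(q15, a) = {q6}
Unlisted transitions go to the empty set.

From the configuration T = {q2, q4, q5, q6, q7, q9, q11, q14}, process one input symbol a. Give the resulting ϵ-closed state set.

{q1, q2, q5, q6, q7, q9, q11, q12, q14, q15}

q2 on a → {q1, q2}.
q11 on a → {q7}.
q14 on a → {q15}.
No a-transition from q4, q5, q6, q7, q9.
Union after reading a: {q1, q2, q7, q15}.
Now take the ϵ-closure:
From q1 via ϵ: add q12.
From q2 via ϵ: add q6.
From q7 via ϵ: add q5.
From q5 via ϵ: add q9, q11.
From q11 via ϵ: add q14.
No new states can be added; the closed set is {q1, q2, q5, q6, q7, q9, q11, q12, q14, q15}.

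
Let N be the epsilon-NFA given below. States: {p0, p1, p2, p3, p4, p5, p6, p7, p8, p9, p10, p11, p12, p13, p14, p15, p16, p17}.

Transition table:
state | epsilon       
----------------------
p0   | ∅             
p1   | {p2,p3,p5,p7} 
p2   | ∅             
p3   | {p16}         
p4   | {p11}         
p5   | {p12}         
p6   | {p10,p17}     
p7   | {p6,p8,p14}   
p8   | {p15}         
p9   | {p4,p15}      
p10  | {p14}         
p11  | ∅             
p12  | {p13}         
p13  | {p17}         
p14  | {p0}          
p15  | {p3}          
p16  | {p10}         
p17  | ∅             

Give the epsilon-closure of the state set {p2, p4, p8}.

{p0, p2, p3, p4, p8, p10, p11, p14, p15, p16}

Start with {p2, p4, p8}.
From p4 via epsilon: add p11.
From p8 via epsilon: add p15.
From p15 via epsilon: add p3.
From p3 via epsilon: add p16.
From p16 via epsilon: add p10.
From p10 via epsilon: add p14.
From p14 via epsilon: add p0.
No new states can be added; the closed set is {p0, p2, p3, p4, p8, p10, p11, p14, p15, p16}.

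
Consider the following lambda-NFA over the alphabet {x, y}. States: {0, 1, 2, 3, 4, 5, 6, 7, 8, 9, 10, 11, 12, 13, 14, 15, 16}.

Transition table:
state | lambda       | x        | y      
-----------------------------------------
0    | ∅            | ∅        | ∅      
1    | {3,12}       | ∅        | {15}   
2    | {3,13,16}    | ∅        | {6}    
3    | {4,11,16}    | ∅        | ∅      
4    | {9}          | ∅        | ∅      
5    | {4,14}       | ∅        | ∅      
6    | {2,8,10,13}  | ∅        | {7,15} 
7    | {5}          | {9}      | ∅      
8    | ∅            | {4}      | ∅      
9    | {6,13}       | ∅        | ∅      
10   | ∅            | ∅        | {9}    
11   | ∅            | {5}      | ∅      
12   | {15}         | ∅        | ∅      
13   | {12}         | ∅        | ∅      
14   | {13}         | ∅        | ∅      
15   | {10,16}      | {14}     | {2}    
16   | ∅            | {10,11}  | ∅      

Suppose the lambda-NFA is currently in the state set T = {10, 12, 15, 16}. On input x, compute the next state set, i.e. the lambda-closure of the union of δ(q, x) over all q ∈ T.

15 on x → {14}.
16 on x → {10, 11}.
No x-transition from 10, 12.
Union after reading x: {10, 11, 14}.
Now take the lambda-closure:
From 14 via lambda: add 13.
From 13 via lambda: add 12.
From 12 via lambda: add 15.
From 15 via lambda: add 16.
No new states can be added; the closed set is {10, 11, 12, 13, 14, 15, 16}.

{10, 11, 12, 13, 14, 15, 16}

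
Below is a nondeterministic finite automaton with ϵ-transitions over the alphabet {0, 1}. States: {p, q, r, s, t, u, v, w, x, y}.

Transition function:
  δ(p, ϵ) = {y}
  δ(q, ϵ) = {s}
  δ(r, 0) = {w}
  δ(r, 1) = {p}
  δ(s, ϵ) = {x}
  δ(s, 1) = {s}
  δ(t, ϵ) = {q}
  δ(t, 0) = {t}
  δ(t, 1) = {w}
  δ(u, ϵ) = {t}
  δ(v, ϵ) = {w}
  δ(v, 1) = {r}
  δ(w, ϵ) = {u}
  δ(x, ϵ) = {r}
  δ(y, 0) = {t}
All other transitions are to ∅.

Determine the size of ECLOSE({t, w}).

7

Start with {t, w}.
From t via ϵ: add q.
From w via ϵ: add u.
From q via ϵ: add s.
From s via ϵ: add x.
From x via ϵ: add r.
ϵ-closure = {q, r, s, t, u, w, x}, which has 7 states.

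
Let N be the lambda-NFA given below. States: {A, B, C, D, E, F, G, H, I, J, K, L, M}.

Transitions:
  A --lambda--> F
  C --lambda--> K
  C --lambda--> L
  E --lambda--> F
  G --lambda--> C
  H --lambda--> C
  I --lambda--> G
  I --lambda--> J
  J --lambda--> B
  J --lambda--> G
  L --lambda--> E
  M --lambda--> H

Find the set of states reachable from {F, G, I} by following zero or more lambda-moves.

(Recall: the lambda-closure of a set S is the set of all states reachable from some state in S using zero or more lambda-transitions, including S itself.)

Start with {F, G, I}.
From G via lambda: add C.
From I via lambda: add J.
From C via lambda: add K, L.
From J via lambda: add B.
From L via lambda: add E.
No new states can be added; the closed set is {B, C, E, F, G, I, J, K, L}.

{B, C, E, F, G, I, J, K, L}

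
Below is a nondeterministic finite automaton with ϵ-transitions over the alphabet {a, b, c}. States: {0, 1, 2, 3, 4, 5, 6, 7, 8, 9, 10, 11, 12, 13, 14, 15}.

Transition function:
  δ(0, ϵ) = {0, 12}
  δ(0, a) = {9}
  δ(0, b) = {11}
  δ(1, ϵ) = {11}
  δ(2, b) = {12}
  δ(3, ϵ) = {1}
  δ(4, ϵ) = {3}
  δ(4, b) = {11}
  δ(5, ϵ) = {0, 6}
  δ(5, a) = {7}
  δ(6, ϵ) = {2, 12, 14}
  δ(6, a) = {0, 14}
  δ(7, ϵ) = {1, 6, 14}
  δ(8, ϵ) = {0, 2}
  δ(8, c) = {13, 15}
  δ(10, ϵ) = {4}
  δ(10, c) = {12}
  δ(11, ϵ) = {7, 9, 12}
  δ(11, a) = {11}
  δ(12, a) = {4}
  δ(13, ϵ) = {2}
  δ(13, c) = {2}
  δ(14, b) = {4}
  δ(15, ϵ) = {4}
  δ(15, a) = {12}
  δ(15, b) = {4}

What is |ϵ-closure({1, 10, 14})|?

11

Start with {1, 10, 14}.
From 1 via ϵ: add 11.
From 10 via ϵ: add 4.
From 4 via ϵ: add 3.
From 11 via ϵ: add 7, 9, 12.
From 7 via ϵ: add 6.
From 6 via ϵ: add 2.
ϵ-closure = {1, 2, 3, 4, 6, 7, 9, 10, 11, 12, 14}, which has 11 states.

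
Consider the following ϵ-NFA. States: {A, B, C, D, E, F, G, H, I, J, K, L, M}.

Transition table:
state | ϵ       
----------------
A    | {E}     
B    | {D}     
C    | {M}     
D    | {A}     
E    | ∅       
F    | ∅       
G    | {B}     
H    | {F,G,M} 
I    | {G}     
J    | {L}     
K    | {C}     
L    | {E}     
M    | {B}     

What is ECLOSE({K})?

{A, B, C, D, E, K, M}

Start with {K}.
From K via ϵ: add C.
From C via ϵ: add M.
From M via ϵ: add B.
From B via ϵ: add D.
From D via ϵ: add A.
From A via ϵ: add E.
No new states can be added; the closed set is {A, B, C, D, E, K, M}.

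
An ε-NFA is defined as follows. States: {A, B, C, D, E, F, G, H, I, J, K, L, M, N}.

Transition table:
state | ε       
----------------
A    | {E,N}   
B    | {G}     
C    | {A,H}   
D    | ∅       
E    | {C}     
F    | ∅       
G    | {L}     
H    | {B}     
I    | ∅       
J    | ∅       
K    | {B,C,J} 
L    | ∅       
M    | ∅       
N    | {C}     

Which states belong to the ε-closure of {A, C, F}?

{A, B, C, E, F, G, H, L, N}

Start with {A, C, F}.
From A via ε: add E, N.
From C via ε: add H.
From H via ε: add B.
From B via ε: add G.
From G via ε: add L.
No new states can be added; the closed set is {A, B, C, E, F, G, H, L, N}.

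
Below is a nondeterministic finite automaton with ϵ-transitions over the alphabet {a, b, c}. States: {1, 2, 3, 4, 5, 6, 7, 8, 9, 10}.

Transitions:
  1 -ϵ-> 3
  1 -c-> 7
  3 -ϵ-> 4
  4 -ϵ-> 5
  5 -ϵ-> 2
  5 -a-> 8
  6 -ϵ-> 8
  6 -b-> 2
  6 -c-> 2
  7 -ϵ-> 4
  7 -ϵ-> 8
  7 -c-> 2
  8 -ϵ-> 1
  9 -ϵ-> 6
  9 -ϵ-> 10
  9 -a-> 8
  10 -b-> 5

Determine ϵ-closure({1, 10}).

Start with {1, 10}.
From 1 via ϵ: add 3.
From 3 via ϵ: add 4.
From 4 via ϵ: add 5.
From 5 via ϵ: add 2.
No new states can be added; the closed set is {1, 2, 3, 4, 5, 10}.

{1, 2, 3, 4, 5, 10}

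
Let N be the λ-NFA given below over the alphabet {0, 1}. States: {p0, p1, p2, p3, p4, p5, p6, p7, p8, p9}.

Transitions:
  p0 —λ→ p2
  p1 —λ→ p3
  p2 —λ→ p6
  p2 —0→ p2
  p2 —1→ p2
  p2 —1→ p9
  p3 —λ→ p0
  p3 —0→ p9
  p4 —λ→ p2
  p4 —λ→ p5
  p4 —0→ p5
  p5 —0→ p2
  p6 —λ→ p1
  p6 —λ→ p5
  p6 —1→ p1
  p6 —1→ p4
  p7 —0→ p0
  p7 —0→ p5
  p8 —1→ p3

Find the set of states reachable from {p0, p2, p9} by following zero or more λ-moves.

{p0, p1, p2, p3, p5, p6, p9}

Start with {p0, p2, p9}.
From p2 via λ: add p6.
From p6 via λ: add p1, p5.
From p1 via λ: add p3.
No new states can be added; the closed set is {p0, p1, p2, p3, p5, p6, p9}.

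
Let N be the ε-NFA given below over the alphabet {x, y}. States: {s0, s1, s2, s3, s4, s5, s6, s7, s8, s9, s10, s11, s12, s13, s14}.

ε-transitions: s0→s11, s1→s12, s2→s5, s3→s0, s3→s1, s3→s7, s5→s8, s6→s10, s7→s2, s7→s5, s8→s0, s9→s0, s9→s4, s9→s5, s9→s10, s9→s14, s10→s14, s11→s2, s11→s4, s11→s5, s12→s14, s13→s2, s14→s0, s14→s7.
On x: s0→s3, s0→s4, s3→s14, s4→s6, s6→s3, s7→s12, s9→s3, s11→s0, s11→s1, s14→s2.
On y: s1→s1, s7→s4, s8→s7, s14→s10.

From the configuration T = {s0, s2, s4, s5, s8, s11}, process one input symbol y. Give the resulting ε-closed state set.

{s0, s2, s4, s5, s7, s8, s11}

s8 on y → {s7}.
No y-transition from s0, s2, s4, s5, s11.
Union after reading y: {s7}.
Now take the ε-closure:
From s7 via ε: add s2, s5.
From s5 via ε: add s8.
From s8 via ε: add s0.
From s0 via ε: add s11.
From s11 via ε: add s4.
No new states can be added; the closed set is {s0, s2, s4, s5, s7, s8, s11}.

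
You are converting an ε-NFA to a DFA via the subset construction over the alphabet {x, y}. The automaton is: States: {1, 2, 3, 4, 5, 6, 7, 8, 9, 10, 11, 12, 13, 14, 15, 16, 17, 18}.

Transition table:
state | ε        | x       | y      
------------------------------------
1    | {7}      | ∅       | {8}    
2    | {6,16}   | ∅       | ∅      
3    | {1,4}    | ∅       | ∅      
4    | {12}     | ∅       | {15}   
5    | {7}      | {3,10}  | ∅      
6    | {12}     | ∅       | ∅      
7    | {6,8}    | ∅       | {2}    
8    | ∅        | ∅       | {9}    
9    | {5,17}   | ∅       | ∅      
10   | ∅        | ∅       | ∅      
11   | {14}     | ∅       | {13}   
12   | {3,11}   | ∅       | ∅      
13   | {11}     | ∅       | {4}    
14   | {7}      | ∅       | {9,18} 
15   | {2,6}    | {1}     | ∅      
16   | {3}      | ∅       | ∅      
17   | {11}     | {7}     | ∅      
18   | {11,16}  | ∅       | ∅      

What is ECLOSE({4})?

{1, 3, 4, 6, 7, 8, 11, 12, 14}

Start with {4}.
From 4 via ε: add 12.
From 12 via ε: add 3, 11.
From 3 via ε: add 1.
From 11 via ε: add 14.
From 1 via ε: add 7.
From 7 via ε: add 6, 8.
No new states can be added; the closed set is {1, 3, 4, 6, 7, 8, 11, 12, 14}.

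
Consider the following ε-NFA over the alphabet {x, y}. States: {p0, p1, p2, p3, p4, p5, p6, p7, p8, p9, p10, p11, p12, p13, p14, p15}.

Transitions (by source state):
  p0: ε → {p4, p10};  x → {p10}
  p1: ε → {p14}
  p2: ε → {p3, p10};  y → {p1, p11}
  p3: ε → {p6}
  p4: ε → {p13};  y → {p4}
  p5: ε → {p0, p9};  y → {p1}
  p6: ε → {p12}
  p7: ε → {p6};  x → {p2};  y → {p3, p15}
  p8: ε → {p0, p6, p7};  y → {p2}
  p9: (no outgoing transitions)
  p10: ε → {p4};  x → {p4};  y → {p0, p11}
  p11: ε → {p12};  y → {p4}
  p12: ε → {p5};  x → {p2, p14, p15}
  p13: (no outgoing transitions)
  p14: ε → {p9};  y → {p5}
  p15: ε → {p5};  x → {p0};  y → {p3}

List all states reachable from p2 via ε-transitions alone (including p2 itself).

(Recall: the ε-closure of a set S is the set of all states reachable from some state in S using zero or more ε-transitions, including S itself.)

{p0, p2, p3, p4, p5, p6, p9, p10, p12, p13}

Start with {p2}.
From p2 via ε: add p3, p10.
From p3 via ε: add p6.
From p10 via ε: add p4.
From p4 via ε: add p13.
From p6 via ε: add p12.
From p12 via ε: add p5.
From p5 via ε: add p0, p9.
No new states can be added; the closed set is {p0, p2, p3, p4, p5, p6, p9, p10, p12, p13}.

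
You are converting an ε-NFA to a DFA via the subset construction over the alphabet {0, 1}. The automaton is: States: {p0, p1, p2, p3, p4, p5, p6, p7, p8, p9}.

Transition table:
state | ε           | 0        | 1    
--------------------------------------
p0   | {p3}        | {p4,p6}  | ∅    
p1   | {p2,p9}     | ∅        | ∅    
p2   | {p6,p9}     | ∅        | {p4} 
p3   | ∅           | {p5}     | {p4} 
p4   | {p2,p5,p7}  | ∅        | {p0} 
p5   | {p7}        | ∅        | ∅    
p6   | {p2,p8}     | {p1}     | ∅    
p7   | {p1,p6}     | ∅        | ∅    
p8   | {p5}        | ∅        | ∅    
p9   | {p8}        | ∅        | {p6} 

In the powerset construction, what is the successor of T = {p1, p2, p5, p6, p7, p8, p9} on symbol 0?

p6 on 0 → {p1}.
No 0-transition from p1, p2, p5, p7, p8, p9.
Union after reading 0: {p1}.
Now take the ε-closure:
From p1 via ε: add p2, p9.
From p2 via ε: add p6.
From p9 via ε: add p8.
From p8 via ε: add p5.
From p5 via ε: add p7.
No new states can be added; the closed set is {p1, p2, p5, p6, p7, p8, p9}.

{p1, p2, p5, p6, p7, p8, p9}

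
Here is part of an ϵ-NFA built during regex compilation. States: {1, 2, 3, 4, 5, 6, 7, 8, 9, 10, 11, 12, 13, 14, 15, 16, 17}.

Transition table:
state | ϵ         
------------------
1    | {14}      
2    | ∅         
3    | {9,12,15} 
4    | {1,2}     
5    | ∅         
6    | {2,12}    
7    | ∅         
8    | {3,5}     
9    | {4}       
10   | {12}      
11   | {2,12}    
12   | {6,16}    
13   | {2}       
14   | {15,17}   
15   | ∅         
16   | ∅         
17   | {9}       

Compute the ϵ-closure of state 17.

Start with {17}.
From 17 via ϵ: add 9.
From 9 via ϵ: add 4.
From 4 via ϵ: add 1, 2.
From 1 via ϵ: add 14.
From 14 via ϵ: add 15.
No new states can be added; the closed set is {1, 2, 4, 9, 14, 15, 17}.

{1, 2, 4, 9, 14, 15, 17}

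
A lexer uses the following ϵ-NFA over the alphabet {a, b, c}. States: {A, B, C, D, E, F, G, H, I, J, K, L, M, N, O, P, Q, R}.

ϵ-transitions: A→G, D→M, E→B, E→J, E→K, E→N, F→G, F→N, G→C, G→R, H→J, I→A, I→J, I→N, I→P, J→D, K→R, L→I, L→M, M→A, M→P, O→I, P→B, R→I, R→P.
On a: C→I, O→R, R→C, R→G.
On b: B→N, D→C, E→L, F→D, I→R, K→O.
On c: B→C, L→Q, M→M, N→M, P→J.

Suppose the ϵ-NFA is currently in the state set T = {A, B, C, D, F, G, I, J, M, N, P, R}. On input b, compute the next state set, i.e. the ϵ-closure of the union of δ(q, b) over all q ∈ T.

{A, B, C, D, G, I, J, M, N, P, R}

B on b → {N}.
D on b → {C}.
F on b → {D}.
I on b → {R}.
No b-transition from A, C, G, J, M, N, P, R.
Union after reading b: {C, D, N, R}.
Now take the ϵ-closure:
From D via ϵ: add M.
From R via ϵ: add I, P.
From I via ϵ: add A, J.
From P via ϵ: add B.
From A via ϵ: add G.
No new states can be added; the closed set is {A, B, C, D, G, I, J, M, N, P, R}.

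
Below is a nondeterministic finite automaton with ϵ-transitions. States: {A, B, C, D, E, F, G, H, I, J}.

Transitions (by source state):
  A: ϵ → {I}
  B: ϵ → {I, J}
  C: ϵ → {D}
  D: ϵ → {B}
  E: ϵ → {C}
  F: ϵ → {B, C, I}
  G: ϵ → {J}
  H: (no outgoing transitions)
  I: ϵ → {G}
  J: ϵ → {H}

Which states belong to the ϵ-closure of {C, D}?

Start with {C, D}.
From D via ϵ: add B.
From B via ϵ: add I, J.
From I via ϵ: add G.
From J via ϵ: add H.
No new states can be added; the closed set is {B, C, D, G, H, I, J}.

{B, C, D, G, H, I, J}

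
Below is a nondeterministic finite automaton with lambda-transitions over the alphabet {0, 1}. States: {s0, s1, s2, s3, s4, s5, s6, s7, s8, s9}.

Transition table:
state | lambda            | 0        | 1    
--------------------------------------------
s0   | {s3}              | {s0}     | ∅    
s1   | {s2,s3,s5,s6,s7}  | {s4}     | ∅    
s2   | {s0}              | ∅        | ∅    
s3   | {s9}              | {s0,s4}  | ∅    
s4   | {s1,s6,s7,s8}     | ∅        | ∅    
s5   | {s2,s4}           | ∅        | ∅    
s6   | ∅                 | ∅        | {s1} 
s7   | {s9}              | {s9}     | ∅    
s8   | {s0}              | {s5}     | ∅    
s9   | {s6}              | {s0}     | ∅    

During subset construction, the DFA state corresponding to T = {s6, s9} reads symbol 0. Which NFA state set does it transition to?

{s0, s3, s6, s9}

s9 on 0 → {s0}.
No 0-transition from s6.
Union after reading 0: {s0}.
Now take the lambda-closure:
From s0 via lambda: add s3.
From s3 via lambda: add s9.
From s9 via lambda: add s6.
No new states can be added; the closed set is {s0, s3, s6, s9}.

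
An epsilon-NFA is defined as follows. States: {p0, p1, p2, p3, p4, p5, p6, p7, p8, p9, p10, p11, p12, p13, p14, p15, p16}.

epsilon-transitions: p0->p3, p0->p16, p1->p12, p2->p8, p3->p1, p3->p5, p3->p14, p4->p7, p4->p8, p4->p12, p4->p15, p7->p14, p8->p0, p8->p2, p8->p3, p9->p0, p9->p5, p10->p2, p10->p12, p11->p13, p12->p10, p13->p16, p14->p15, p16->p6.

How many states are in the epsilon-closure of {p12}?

Start with {p12}.
From p12 via epsilon: add p10.
From p10 via epsilon: add p2.
From p2 via epsilon: add p8.
From p8 via epsilon: add p0, p3.
From p0 via epsilon: add p16.
From p3 via epsilon: add p1, p5, p14.
From p14 via epsilon: add p15.
From p16 via epsilon: add p6.
epsilon-closure = {p0, p1, p2, p3, p5, p6, p8, p10, p12, p14, p15, p16}, which has 12 states.

12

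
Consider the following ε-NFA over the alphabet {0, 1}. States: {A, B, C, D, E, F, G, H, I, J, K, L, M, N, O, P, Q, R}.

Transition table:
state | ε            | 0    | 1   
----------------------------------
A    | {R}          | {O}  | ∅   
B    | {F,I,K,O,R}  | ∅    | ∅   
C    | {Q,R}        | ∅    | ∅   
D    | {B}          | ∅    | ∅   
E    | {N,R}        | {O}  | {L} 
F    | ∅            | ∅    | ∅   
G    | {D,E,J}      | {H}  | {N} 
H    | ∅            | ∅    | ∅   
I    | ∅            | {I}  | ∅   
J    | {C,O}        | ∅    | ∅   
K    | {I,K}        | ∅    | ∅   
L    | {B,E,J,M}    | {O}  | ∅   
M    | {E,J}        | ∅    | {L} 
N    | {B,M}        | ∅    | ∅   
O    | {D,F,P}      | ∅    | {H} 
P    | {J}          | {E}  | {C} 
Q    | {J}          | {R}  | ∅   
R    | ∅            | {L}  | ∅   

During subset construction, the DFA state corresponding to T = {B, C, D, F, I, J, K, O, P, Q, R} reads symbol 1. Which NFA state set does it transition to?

O on 1 → {H}.
P on 1 → {C}.
No 1-transition from B, C, D, F, I, J, K, Q, R.
Union after reading 1: {C, H}.
Now take the ε-closure:
From C via ε: add Q, R.
From Q via ε: add J.
From J via ε: add O.
From O via ε: add D, F, P.
From D via ε: add B.
From B via ε: add I, K.
No new states can be added; the closed set is {B, C, D, F, H, I, J, K, O, P, Q, R}.

{B, C, D, F, H, I, J, K, O, P, Q, R}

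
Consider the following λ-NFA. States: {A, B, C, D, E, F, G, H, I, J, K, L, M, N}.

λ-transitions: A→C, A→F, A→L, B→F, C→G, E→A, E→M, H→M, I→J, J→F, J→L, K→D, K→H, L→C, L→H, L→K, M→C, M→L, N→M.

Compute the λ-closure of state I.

{C, D, F, G, H, I, J, K, L, M}

Start with {I}.
From I via λ: add J.
From J via λ: add F, L.
From L via λ: add C, H, K.
From C via λ: add G.
From H via λ: add M.
From K via λ: add D.
No new states can be added; the closed set is {C, D, F, G, H, I, J, K, L, M}.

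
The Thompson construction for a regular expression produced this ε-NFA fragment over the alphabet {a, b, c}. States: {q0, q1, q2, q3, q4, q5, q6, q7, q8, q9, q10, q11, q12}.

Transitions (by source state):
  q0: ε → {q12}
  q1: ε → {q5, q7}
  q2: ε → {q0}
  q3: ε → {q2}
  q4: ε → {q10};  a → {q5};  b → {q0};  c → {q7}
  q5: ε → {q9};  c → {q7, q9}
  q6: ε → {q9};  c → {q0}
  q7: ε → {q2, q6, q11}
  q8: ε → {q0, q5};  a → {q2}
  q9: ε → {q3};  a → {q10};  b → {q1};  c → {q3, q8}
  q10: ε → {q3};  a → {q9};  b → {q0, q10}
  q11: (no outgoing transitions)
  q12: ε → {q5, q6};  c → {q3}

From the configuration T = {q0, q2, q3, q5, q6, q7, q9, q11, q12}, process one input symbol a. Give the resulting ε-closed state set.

{q0, q2, q3, q5, q6, q9, q10, q12}

q9 on a → {q10}.
No a-transition from q0, q2, q3, q5, q6, q7, q11, q12.
Union after reading a: {q10}.
Now take the ε-closure:
From q10 via ε: add q3.
From q3 via ε: add q2.
From q2 via ε: add q0.
From q0 via ε: add q12.
From q12 via ε: add q5, q6.
From q5 via ε: add q9.
No new states can be added; the closed set is {q0, q2, q3, q5, q6, q9, q10, q12}.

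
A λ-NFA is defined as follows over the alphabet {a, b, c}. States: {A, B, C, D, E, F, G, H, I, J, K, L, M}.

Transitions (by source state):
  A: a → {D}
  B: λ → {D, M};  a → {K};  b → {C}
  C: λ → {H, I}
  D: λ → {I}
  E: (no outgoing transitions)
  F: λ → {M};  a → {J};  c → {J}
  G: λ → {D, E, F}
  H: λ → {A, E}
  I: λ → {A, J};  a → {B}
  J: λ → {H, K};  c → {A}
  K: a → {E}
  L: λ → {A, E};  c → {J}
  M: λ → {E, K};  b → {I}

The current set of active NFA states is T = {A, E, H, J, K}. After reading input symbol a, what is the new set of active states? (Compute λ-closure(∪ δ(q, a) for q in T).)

A on a → {D}.
K on a → {E}.
No a-transition from E, H, J.
Union after reading a: {D, E}.
Now take the λ-closure:
From D via λ: add I.
From I via λ: add A, J.
From J via λ: add H, K.
No new states can be added; the closed set is {A, D, E, H, I, J, K}.

{A, D, E, H, I, J, K}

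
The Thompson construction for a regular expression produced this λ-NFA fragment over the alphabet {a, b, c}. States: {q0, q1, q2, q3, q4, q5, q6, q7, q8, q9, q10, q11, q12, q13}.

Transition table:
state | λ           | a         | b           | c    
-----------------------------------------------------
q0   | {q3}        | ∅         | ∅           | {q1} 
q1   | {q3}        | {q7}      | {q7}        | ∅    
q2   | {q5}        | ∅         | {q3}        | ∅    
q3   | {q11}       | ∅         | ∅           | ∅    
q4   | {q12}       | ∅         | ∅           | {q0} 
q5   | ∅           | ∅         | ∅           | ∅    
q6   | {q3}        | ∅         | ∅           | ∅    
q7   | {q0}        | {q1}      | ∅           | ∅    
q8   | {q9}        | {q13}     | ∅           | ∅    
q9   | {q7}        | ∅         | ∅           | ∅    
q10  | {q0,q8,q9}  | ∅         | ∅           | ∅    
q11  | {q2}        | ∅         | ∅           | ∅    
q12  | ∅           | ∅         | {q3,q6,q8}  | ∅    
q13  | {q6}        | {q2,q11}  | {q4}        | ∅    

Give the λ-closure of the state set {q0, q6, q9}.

{q0, q2, q3, q5, q6, q7, q9, q11}

Start with {q0, q6, q9}.
From q0 via λ: add q3.
From q9 via λ: add q7.
From q3 via λ: add q11.
From q11 via λ: add q2.
From q2 via λ: add q5.
No new states can be added; the closed set is {q0, q2, q3, q5, q6, q7, q9, q11}.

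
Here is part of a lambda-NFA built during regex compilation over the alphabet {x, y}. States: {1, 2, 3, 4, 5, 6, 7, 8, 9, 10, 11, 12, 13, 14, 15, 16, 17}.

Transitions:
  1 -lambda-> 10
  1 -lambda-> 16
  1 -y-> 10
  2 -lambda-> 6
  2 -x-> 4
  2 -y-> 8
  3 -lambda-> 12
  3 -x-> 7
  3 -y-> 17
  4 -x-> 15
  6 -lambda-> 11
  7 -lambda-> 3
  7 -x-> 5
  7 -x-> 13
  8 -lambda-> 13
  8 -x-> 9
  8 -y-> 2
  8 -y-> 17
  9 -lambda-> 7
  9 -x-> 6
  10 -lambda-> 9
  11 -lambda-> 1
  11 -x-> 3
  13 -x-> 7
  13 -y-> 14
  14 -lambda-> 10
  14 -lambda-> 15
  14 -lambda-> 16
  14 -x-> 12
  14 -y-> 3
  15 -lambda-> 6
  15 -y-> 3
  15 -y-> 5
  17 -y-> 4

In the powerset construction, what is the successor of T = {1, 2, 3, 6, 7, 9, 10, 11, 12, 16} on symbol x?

2 on x → {4}.
3 on x → {7}.
7 on x → {5, 13}.
9 on x → {6}.
11 on x → {3}.
No x-transition from 1, 6, 10, 12, 16.
Union after reading x: {3, 4, 5, 6, 7, 13}.
Now take the lambda-closure:
From 3 via lambda: add 12.
From 6 via lambda: add 11.
From 11 via lambda: add 1.
From 1 via lambda: add 10, 16.
From 10 via lambda: add 9.
No new states can be added; the closed set is {1, 3, 4, 5, 6, 7, 9, 10, 11, 12, 13, 16}.

{1, 3, 4, 5, 6, 7, 9, 10, 11, 12, 13, 16}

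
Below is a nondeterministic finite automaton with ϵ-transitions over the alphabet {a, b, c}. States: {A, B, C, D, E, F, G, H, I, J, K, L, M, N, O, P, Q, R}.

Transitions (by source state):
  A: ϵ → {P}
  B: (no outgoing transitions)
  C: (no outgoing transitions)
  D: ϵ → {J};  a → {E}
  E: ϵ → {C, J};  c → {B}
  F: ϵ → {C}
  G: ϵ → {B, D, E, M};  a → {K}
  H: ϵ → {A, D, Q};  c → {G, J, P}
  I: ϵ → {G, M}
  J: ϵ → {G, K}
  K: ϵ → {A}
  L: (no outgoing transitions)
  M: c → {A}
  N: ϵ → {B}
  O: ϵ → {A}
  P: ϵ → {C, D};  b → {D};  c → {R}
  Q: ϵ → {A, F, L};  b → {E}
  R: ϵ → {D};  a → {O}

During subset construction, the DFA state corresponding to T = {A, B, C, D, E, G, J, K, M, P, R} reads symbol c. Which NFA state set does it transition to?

{A, B, C, D, E, G, J, K, M, P, R}

E on c → {B}.
M on c → {A}.
P on c → {R}.
No c-transition from A, B, C, D, G, J, K, R.
Union after reading c: {A, B, R}.
Now take the ϵ-closure:
From A via ϵ: add P.
From R via ϵ: add D.
From D via ϵ: add J.
From P via ϵ: add C.
From J via ϵ: add G, K.
From G via ϵ: add E, M.
No new states can be added; the closed set is {A, B, C, D, E, G, J, K, M, P, R}.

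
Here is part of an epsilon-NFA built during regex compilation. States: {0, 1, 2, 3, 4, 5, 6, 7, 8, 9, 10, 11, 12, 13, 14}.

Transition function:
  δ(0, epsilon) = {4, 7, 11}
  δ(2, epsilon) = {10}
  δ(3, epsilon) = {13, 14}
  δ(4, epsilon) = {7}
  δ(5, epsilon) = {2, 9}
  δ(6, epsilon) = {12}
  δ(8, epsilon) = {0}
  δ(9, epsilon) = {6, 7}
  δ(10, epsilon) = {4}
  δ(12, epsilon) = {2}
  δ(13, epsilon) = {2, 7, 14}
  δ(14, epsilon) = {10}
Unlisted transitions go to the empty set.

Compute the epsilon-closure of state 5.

{2, 4, 5, 6, 7, 9, 10, 12}

Start with {5}.
From 5 via epsilon: add 2, 9.
From 2 via epsilon: add 10.
From 9 via epsilon: add 6, 7.
From 6 via epsilon: add 12.
From 10 via epsilon: add 4.
No new states can be added; the closed set is {2, 4, 5, 6, 7, 9, 10, 12}.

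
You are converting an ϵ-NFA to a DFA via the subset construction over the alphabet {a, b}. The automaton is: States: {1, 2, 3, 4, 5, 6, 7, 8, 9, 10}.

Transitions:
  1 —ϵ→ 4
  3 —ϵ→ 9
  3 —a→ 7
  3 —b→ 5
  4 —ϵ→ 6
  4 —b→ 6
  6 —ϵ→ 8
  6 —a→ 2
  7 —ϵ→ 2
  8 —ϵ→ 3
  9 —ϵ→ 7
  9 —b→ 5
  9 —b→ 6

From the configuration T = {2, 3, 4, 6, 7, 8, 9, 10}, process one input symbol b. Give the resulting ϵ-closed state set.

3 on b → {5}.
4 on b → {6}.
9 on b → {5, 6}.
No b-transition from 2, 6, 7, 8, 10.
Union after reading b: {5, 6}.
Now take the ϵ-closure:
From 6 via ϵ: add 8.
From 8 via ϵ: add 3.
From 3 via ϵ: add 9.
From 9 via ϵ: add 7.
From 7 via ϵ: add 2.
No new states can be added; the closed set is {2, 3, 5, 6, 7, 8, 9}.

{2, 3, 5, 6, 7, 8, 9}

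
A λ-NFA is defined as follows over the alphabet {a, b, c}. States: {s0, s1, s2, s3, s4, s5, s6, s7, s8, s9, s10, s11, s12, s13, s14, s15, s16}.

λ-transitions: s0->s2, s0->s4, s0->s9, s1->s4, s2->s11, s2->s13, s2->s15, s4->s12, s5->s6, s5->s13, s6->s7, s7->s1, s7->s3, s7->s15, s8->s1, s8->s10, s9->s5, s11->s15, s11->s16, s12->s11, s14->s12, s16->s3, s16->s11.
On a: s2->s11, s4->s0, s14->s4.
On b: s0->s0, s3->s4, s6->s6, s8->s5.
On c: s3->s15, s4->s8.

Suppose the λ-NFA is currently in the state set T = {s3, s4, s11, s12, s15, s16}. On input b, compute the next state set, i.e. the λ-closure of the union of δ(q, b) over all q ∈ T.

s3 on b → {s4}.
No b-transition from s4, s11, s12, s15, s16.
Union after reading b: {s4}.
Now take the λ-closure:
From s4 via λ: add s12.
From s12 via λ: add s11.
From s11 via λ: add s15, s16.
From s16 via λ: add s3.
No new states can be added; the closed set is {s3, s4, s11, s12, s15, s16}.

{s3, s4, s11, s12, s15, s16}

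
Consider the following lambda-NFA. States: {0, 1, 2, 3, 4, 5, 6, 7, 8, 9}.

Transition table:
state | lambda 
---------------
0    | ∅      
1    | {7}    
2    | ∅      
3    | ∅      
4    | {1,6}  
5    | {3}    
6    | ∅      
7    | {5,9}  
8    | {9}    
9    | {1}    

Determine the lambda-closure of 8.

{1, 3, 5, 7, 8, 9}

Start with {8}.
From 8 via lambda: add 9.
From 9 via lambda: add 1.
From 1 via lambda: add 7.
From 7 via lambda: add 5.
From 5 via lambda: add 3.
No new states can be added; the closed set is {1, 3, 5, 7, 8, 9}.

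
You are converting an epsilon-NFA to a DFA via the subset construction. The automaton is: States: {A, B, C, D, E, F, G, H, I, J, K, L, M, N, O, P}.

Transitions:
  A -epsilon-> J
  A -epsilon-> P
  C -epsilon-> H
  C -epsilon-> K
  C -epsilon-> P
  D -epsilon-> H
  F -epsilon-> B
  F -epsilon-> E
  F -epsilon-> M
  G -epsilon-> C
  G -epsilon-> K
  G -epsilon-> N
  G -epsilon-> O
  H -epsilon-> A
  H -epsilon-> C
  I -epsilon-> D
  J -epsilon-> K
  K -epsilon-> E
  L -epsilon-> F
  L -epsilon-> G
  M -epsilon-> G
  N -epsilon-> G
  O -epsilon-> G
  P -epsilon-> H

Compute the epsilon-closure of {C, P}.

Start with {C, P}.
From C via epsilon: add H, K.
From H via epsilon: add A.
From K via epsilon: add E.
From A via epsilon: add J.
No new states can be added; the closed set is {A, C, E, H, J, K, P}.

{A, C, E, H, J, K, P}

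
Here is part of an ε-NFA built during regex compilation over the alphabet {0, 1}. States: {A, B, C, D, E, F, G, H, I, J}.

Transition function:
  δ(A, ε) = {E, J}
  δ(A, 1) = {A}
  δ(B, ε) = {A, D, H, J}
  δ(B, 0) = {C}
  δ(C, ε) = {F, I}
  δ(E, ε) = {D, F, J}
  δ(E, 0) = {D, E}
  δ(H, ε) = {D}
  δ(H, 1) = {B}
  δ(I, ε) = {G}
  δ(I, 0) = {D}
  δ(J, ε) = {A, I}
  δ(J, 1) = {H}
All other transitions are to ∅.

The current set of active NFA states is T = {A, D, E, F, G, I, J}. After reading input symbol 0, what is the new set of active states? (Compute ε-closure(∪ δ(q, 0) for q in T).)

E on 0 → {D, E}.
I on 0 → {D}.
No 0-transition from A, D, F, G, J.
Union after reading 0: {D, E}.
Now take the ε-closure:
From E via ε: add F, J.
From J via ε: add A, I.
From I via ε: add G.
No new states can be added; the closed set is {A, D, E, F, G, I, J}.

{A, D, E, F, G, I, J}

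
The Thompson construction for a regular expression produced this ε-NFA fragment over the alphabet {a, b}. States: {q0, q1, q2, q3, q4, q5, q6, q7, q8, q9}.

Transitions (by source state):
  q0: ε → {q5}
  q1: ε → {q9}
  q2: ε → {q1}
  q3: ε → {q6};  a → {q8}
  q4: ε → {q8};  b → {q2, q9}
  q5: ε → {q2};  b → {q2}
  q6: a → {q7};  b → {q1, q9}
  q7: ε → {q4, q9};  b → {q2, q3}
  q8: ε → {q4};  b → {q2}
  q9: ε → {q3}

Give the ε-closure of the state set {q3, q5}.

{q1, q2, q3, q5, q6, q9}

Start with {q3, q5}.
From q3 via ε: add q6.
From q5 via ε: add q2.
From q2 via ε: add q1.
From q1 via ε: add q9.
No new states can be added; the closed set is {q1, q2, q3, q5, q6, q9}.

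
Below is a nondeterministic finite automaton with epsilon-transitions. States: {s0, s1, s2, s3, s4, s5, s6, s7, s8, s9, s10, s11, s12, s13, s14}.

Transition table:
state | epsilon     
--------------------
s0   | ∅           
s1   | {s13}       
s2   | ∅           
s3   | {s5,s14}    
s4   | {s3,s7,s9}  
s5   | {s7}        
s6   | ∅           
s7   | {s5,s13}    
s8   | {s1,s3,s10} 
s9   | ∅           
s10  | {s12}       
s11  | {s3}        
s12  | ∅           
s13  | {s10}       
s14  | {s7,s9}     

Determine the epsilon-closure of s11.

{s3, s5, s7, s9, s10, s11, s12, s13, s14}

Start with {s11}.
From s11 via epsilon: add s3.
From s3 via epsilon: add s5, s14.
From s5 via epsilon: add s7.
From s14 via epsilon: add s9.
From s7 via epsilon: add s13.
From s13 via epsilon: add s10.
From s10 via epsilon: add s12.
No new states can be added; the closed set is {s3, s5, s7, s9, s10, s11, s12, s13, s14}.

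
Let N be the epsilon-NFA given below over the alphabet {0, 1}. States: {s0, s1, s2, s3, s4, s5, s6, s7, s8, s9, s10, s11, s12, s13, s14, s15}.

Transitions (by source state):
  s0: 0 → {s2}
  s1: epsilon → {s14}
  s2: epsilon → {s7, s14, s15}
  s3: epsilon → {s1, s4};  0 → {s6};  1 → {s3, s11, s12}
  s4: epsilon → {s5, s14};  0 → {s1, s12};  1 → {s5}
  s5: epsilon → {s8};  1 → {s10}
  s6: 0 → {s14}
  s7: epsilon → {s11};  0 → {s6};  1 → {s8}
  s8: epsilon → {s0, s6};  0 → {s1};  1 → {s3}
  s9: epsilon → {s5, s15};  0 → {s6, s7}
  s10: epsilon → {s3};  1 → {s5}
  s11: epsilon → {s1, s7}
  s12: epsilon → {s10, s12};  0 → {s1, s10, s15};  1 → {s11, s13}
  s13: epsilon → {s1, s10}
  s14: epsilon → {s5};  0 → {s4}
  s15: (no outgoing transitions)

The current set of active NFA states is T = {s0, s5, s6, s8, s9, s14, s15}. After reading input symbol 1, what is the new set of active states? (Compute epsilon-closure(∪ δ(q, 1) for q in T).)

s5 on 1 → {s10}.
s8 on 1 → {s3}.
No 1-transition from s0, s6, s9, s14, s15.
Union after reading 1: {s3, s10}.
Now take the epsilon-closure:
From s3 via epsilon: add s1, s4.
From s1 via epsilon: add s14.
From s4 via epsilon: add s5.
From s5 via epsilon: add s8.
From s8 via epsilon: add s0, s6.
No new states can be added; the closed set is {s0, s1, s3, s4, s5, s6, s8, s10, s14}.

{s0, s1, s3, s4, s5, s6, s8, s10, s14}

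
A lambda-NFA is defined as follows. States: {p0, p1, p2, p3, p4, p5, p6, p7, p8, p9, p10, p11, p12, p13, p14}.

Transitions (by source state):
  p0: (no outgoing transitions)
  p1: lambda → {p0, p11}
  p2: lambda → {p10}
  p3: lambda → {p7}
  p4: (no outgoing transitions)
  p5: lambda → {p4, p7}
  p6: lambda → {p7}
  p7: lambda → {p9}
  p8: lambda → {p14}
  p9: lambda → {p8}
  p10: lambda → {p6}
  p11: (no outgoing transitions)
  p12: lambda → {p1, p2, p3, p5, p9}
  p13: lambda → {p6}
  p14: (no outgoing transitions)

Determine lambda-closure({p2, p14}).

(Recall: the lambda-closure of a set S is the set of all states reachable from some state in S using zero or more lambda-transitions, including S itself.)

{p2, p6, p7, p8, p9, p10, p14}

Start with {p2, p14}.
From p2 via lambda: add p10.
From p10 via lambda: add p6.
From p6 via lambda: add p7.
From p7 via lambda: add p9.
From p9 via lambda: add p8.
No new states can be added; the closed set is {p2, p6, p7, p8, p9, p10, p14}.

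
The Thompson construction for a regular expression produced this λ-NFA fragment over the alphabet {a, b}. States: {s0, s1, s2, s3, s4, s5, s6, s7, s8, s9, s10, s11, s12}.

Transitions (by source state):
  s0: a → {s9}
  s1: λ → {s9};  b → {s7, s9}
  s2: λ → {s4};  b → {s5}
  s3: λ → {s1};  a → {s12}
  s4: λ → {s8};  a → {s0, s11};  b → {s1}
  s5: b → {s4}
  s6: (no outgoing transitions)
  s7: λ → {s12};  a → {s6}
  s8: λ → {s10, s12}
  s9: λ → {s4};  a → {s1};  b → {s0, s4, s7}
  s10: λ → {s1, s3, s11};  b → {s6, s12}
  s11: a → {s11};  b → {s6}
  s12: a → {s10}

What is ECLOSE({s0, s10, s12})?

{s0, s1, s3, s4, s8, s9, s10, s11, s12}

Start with {s0, s10, s12}.
From s10 via λ: add s1, s3, s11.
From s1 via λ: add s9.
From s9 via λ: add s4.
From s4 via λ: add s8.
No new states can be added; the closed set is {s0, s1, s3, s4, s8, s9, s10, s11, s12}.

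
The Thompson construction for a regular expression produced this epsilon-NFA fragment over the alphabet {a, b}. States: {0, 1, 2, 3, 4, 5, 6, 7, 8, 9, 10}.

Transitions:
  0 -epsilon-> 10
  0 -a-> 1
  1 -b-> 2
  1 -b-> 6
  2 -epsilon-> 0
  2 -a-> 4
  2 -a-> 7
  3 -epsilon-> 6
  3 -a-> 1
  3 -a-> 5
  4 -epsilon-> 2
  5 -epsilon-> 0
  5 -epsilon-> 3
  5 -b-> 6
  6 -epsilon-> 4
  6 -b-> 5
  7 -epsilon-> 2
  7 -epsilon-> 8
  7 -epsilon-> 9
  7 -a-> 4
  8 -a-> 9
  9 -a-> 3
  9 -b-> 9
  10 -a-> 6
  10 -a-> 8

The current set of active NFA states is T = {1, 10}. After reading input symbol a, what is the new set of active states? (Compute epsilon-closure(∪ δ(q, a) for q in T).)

{0, 2, 4, 6, 8, 10}

10 on a → {6, 8}.
No a-transition from 1.
Union after reading a: {6, 8}.
Now take the epsilon-closure:
From 6 via epsilon: add 4.
From 4 via epsilon: add 2.
From 2 via epsilon: add 0.
From 0 via epsilon: add 10.
No new states can be added; the closed set is {0, 2, 4, 6, 8, 10}.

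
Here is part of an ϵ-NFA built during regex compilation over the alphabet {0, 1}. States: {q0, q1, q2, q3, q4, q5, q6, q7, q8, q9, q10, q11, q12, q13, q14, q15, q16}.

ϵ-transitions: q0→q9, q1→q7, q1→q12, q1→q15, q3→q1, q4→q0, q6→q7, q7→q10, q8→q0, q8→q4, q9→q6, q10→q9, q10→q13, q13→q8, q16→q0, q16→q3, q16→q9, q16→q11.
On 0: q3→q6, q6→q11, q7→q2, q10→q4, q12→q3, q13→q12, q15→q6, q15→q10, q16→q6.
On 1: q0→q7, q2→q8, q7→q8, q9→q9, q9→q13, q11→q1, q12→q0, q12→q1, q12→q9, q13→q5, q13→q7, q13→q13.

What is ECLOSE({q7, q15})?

{q0, q4, q6, q7, q8, q9, q10, q13, q15}

Start with {q7, q15}.
From q7 via ϵ: add q10.
From q10 via ϵ: add q9, q13.
From q9 via ϵ: add q6.
From q13 via ϵ: add q8.
From q8 via ϵ: add q0, q4.
No new states can be added; the closed set is {q0, q4, q6, q7, q8, q9, q10, q13, q15}.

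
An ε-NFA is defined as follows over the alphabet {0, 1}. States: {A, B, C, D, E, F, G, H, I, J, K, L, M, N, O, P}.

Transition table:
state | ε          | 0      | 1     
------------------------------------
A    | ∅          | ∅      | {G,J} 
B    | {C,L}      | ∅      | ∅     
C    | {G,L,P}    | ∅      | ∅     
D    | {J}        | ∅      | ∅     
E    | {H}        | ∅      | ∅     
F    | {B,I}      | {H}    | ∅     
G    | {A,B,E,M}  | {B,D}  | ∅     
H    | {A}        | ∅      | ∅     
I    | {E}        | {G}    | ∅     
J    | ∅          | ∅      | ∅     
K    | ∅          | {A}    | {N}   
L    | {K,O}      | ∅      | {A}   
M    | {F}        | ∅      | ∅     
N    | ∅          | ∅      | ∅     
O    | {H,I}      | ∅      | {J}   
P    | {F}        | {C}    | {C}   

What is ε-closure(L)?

Start with {L}.
From L via ε: add K, O.
From O via ε: add H, I.
From H via ε: add A.
From I via ε: add E.
No new states can be added; the closed set is {A, E, H, I, K, L, O}.

{A, E, H, I, K, L, O}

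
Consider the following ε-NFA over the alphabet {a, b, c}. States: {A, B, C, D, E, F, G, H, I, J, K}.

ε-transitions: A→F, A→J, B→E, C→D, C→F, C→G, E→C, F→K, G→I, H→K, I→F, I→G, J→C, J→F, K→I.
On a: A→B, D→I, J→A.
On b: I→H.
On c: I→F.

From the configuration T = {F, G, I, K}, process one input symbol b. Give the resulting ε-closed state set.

{F, G, H, I, K}

I on b → {H}.
No b-transition from F, G, K.
Union after reading b: {H}.
Now take the ε-closure:
From H via ε: add K.
From K via ε: add I.
From I via ε: add F, G.
No new states can be added; the closed set is {F, G, H, I, K}.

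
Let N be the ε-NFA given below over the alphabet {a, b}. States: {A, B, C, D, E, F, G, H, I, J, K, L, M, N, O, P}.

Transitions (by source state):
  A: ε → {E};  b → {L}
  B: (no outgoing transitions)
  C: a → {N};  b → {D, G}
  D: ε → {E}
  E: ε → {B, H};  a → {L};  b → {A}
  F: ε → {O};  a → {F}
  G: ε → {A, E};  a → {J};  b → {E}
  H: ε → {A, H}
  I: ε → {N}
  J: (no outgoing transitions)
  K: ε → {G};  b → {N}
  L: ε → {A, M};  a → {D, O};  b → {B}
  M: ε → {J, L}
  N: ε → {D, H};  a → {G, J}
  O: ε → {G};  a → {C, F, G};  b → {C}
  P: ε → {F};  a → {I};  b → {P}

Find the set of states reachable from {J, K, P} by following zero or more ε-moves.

{A, B, E, F, G, H, J, K, O, P}

Start with {J, K, P}.
From K via ε: add G.
From P via ε: add F.
From F via ε: add O.
From G via ε: add A, E.
From E via ε: add B, H.
No new states can be added; the closed set is {A, B, E, F, G, H, J, K, O, P}.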